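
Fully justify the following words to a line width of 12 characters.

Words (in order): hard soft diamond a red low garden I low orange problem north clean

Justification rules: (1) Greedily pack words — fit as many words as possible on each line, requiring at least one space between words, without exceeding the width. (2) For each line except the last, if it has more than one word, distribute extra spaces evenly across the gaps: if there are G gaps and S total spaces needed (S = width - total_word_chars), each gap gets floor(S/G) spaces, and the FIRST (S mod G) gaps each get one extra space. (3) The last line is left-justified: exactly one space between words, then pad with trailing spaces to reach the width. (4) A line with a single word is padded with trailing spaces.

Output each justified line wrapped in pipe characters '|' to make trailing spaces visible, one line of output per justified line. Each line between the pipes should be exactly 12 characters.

Line 1: ['hard', 'soft'] (min_width=9, slack=3)
Line 2: ['diamond', 'a'] (min_width=9, slack=3)
Line 3: ['red', 'low'] (min_width=7, slack=5)
Line 4: ['garden', 'I', 'low'] (min_width=12, slack=0)
Line 5: ['orange'] (min_width=6, slack=6)
Line 6: ['problem'] (min_width=7, slack=5)
Line 7: ['north', 'clean'] (min_width=11, slack=1)

Answer: |hard    soft|
|diamond    a|
|red      low|
|garden I low|
|orange      |
|problem     |
|north clean |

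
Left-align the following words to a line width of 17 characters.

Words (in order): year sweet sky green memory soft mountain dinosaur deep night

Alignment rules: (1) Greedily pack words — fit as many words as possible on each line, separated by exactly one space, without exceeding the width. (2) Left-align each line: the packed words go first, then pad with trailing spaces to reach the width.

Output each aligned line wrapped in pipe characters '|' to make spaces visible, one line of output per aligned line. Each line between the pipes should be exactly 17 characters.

Answer: |year sweet sky   |
|green memory soft|
|mountain dinosaur|
|deep night       |

Derivation:
Line 1: ['year', 'sweet', 'sky'] (min_width=14, slack=3)
Line 2: ['green', 'memory', 'soft'] (min_width=17, slack=0)
Line 3: ['mountain', 'dinosaur'] (min_width=17, slack=0)
Line 4: ['deep', 'night'] (min_width=10, slack=7)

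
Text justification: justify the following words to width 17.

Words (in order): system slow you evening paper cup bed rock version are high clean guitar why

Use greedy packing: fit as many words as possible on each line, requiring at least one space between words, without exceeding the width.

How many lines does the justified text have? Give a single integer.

Answer: 5

Derivation:
Line 1: ['system', 'slow', 'you'] (min_width=15, slack=2)
Line 2: ['evening', 'paper', 'cup'] (min_width=17, slack=0)
Line 3: ['bed', 'rock', 'version'] (min_width=16, slack=1)
Line 4: ['are', 'high', 'clean'] (min_width=14, slack=3)
Line 5: ['guitar', 'why'] (min_width=10, slack=7)
Total lines: 5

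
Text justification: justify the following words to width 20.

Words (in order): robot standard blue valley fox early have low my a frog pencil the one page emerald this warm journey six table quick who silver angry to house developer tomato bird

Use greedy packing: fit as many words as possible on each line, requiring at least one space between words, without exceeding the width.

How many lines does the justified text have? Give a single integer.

Line 1: ['robot', 'standard', 'blue'] (min_width=19, slack=1)
Line 2: ['valley', 'fox', 'early'] (min_width=16, slack=4)
Line 3: ['have', 'low', 'my', 'a', 'frog'] (min_width=18, slack=2)
Line 4: ['pencil', 'the', 'one', 'page'] (min_width=19, slack=1)
Line 5: ['emerald', 'this', 'warm'] (min_width=17, slack=3)
Line 6: ['journey', 'six', 'table'] (min_width=17, slack=3)
Line 7: ['quick', 'who', 'silver'] (min_width=16, slack=4)
Line 8: ['angry', 'to', 'house'] (min_width=14, slack=6)
Line 9: ['developer', 'tomato'] (min_width=16, slack=4)
Line 10: ['bird'] (min_width=4, slack=16)
Total lines: 10

Answer: 10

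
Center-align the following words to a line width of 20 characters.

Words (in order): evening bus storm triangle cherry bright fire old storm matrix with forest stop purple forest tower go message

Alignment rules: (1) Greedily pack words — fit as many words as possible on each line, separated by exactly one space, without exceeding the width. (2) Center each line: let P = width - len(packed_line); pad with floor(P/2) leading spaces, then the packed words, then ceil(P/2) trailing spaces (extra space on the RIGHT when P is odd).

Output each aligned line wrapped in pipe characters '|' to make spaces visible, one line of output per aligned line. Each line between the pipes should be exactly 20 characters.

Line 1: ['evening', 'bus', 'storm'] (min_width=17, slack=3)
Line 2: ['triangle', 'cherry'] (min_width=15, slack=5)
Line 3: ['bright', 'fire', 'old'] (min_width=15, slack=5)
Line 4: ['storm', 'matrix', 'with'] (min_width=17, slack=3)
Line 5: ['forest', 'stop', 'purple'] (min_width=18, slack=2)
Line 6: ['forest', 'tower', 'go'] (min_width=15, slack=5)
Line 7: ['message'] (min_width=7, slack=13)

Answer: | evening bus storm  |
|  triangle cherry   |
|  bright fire old   |
| storm matrix with  |
| forest stop purple |
|  forest tower go   |
|      message       |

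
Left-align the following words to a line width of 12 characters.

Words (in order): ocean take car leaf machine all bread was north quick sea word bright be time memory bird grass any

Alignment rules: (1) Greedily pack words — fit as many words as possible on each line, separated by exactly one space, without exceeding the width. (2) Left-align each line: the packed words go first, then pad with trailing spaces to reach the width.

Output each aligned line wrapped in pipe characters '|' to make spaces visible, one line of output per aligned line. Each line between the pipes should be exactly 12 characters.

Answer: |ocean take  |
|car leaf    |
|machine all |
|bread was   |
|north quick |
|sea word    |
|bright be   |
|time memory |
|bird grass  |
|any         |

Derivation:
Line 1: ['ocean', 'take'] (min_width=10, slack=2)
Line 2: ['car', 'leaf'] (min_width=8, slack=4)
Line 3: ['machine', 'all'] (min_width=11, slack=1)
Line 4: ['bread', 'was'] (min_width=9, slack=3)
Line 5: ['north', 'quick'] (min_width=11, slack=1)
Line 6: ['sea', 'word'] (min_width=8, slack=4)
Line 7: ['bright', 'be'] (min_width=9, slack=3)
Line 8: ['time', 'memory'] (min_width=11, slack=1)
Line 9: ['bird', 'grass'] (min_width=10, slack=2)
Line 10: ['any'] (min_width=3, slack=9)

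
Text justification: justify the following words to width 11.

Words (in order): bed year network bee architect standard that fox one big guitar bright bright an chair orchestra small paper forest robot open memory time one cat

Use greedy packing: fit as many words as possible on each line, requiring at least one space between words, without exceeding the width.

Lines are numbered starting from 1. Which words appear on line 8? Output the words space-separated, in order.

Answer: bright

Derivation:
Line 1: ['bed', 'year'] (min_width=8, slack=3)
Line 2: ['network', 'bee'] (min_width=11, slack=0)
Line 3: ['architect'] (min_width=9, slack=2)
Line 4: ['standard'] (min_width=8, slack=3)
Line 5: ['that', 'fox'] (min_width=8, slack=3)
Line 6: ['one', 'big'] (min_width=7, slack=4)
Line 7: ['guitar'] (min_width=6, slack=5)
Line 8: ['bright'] (min_width=6, slack=5)
Line 9: ['bright', 'an'] (min_width=9, slack=2)
Line 10: ['chair'] (min_width=5, slack=6)
Line 11: ['orchestra'] (min_width=9, slack=2)
Line 12: ['small', 'paper'] (min_width=11, slack=0)
Line 13: ['forest'] (min_width=6, slack=5)
Line 14: ['robot', 'open'] (min_width=10, slack=1)
Line 15: ['memory', 'time'] (min_width=11, slack=0)
Line 16: ['one', 'cat'] (min_width=7, slack=4)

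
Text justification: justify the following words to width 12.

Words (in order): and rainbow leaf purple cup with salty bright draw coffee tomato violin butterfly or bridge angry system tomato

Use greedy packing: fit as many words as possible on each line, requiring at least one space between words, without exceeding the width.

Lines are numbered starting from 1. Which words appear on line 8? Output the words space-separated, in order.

Answer: butterfly or

Derivation:
Line 1: ['and', 'rainbow'] (min_width=11, slack=1)
Line 2: ['leaf', 'purple'] (min_width=11, slack=1)
Line 3: ['cup', 'with'] (min_width=8, slack=4)
Line 4: ['salty', 'bright'] (min_width=12, slack=0)
Line 5: ['draw', 'coffee'] (min_width=11, slack=1)
Line 6: ['tomato'] (min_width=6, slack=6)
Line 7: ['violin'] (min_width=6, slack=6)
Line 8: ['butterfly', 'or'] (min_width=12, slack=0)
Line 9: ['bridge', 'angry'] (min_width=12, slack=0)
Line 10: ['system'] (min_width=6, slack=6)
Line 11: ['tomato'] (min_width=6, slack=6)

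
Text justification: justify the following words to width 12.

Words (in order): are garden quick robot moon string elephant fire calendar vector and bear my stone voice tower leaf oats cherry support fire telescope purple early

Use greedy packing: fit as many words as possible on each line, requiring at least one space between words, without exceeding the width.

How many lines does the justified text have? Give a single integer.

Answer: 14

Derivation:
Line 1: ['are', 'garden'] (min_width=10, slack=2)
Line 2: ['quick', 'robot'] (min_width=11, slack=1)
Line 3: ['moon', 'string'] (min_width=11, slack=1)
Line 4: ['elephant'] (min_width=8, slack=4)
Line 5: ['fire'] (min_width=4, slack=8)
Line 6: ['calendar'] (min_width=8, slack=4)
Line 7: ['vector', 'and'] (min_width=10, slack=2)
Line 8: ['bear', 'my'] (min_width=7, slack=5)
Line 9: ['stone', 'voice'] (min_width=11, slack=1)
Line 10: ['tower', 'leaf'] (min_width=10, slack=2)
Line 11: ['oats', 'cherry'] (min_width=11, slack=1)
Line 12: ['support', 'fire'] (min_width=12, slack=0)
Line 13: ['telescope'] (min_width=9, slack=3)
Line 14: ['purple', 'early'] (min_width=12, slack=0)
Total lines: 14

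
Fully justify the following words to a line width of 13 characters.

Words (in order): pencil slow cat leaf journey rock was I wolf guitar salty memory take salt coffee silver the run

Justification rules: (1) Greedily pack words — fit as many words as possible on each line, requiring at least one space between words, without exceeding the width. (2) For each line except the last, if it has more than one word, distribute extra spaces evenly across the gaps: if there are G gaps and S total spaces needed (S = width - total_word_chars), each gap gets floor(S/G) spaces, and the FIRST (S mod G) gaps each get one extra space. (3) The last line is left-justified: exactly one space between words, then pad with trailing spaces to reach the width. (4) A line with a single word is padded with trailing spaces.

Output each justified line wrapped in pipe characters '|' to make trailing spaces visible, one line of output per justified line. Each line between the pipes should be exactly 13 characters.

Line 1: ['pencil', 'slow'] (min_width=11, slack=2)
Line 2: ['cat', 'leaf'] (min_width=8, slack=5)
Line 3: ['journey', 'rock'] (min_width=12, slack=1)
Line 4: ['was', 'I', 'wolf'] (min_width=10, slack=3)
Line 5: ['guitar', 'salty'] (min_width=12, slack=1)
Line 6: ['memory', 'take'] (min_width=11, slack=2)
Line 7: ['salt', 'coffee'] (min_width=11, slack=2)
Line 8: ['silver', 'the'] (min_width=10, slack=3)
Line 9: ['run'] (min_width=3, slack=10)

Answer: |pencil   slow|
|cat      leaf|
|journey  rock|
|was   I  wolf|
|guitar  salty|
|memory   take|
|salt   coffee|
|silver    the|
|run          |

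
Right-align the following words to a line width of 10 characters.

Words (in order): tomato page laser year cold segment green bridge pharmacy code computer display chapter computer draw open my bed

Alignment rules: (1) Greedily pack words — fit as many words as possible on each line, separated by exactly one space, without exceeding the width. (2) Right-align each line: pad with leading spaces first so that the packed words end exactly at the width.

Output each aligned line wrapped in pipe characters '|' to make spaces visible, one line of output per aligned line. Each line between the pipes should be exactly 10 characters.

Line 1: ['tomato'] (min_width=6, slack=4)
Line 2: ['page', 'laser'] (min_width=10, slack=0)
Line 3: ['year', 'cold'] (min_width=9, slack=1)
Line 4: ['segment'] (min_width=7, slack=3)
Line 5: ['green'] (min_width=5, slack=5)
Line 6: ['bridge'] (min_width=6, slack=4)
Line 7: ['pharmacy'] (min_width=8, slack=2)
Line 8: ['code'] (min_width=4, slack=6)
Line 9: ['computer'] (min_width=8, slack=2)
Line 10: ['display'] (min_width=7, slack=3)
Line 11: ['chapter'] (min_width=7, slack=3)
Line 12: ['computer'] (min_width=8, slack=2)
Line 13: ['draw', 'open'] (min_width=9, slack=1)
Line 14: ['my', 'bed'] (min_width=6, slack=4)

Answer: |    tomato|
|page laser|
| year cold|
|   segment|
|     green|
|    bridge|
|  pharmacy|
|      code|
|  computer|
|   display|
|   chapter|
|  computer|
| draw open|
|    my bed|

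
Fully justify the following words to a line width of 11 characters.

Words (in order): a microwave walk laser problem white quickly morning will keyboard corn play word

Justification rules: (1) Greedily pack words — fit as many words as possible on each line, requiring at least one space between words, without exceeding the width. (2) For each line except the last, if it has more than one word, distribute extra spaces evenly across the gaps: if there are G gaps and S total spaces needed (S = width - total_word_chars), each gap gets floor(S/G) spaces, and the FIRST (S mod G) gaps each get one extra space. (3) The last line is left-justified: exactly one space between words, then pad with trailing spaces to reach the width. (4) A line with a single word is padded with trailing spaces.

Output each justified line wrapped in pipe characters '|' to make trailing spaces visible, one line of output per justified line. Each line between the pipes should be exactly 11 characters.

Answer: |a microwave|
|walk  laser|
|problem    |
|white      |
|quickly    |
|morning    |
|will       |
|keyboard   |
|corn   play|
|word       |

Derivation:
Line 1: ['a', 'microwave'] (min_width=11, slack=0)
Line 2: ['walk', 'laser'] (min_width=10, slack=1)
Line 3: ['problem'] (min_width=7, slack=4)
Line 4: ['white'] (min_width=5, slack=6)
Line 5: ['quickly'] (min_width=7, slack=4)
Line 6: ['morning'] (min_width=7, slack=4)
Line 7: ['will'] (min_width=4, slack=7)
Line 8: ['keyboard'] (min_width=8, slack=3)
Line 9: ['corn', 'play'] (min_width=9, slack=2)
Line 10: ['word'] (min_width=4, slack=7)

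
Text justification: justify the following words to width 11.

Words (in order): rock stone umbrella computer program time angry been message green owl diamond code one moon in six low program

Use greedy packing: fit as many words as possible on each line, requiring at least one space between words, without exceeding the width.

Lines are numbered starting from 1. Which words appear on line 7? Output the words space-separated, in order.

Line 1: ['rock', 'stone'] (min_width=10, slack=1)
Line 2: ['umbrella'] (min_width=8, slack=3)
Line 3: ['computer'] (min_width=8, slack=3)
Line 4: ['program'] (min_width=7, slack=4)
Line 5: ['time', 'angry'] (min_width=10, slack=1)
Line 6: ['been'] (min_width=4, slack=7)
Line 7: ['message'] (min_width=7, slack=4)
Line 8: ['green', 'owl'] (min_width=9, slack=2)
Line 9: ['diamond'] (min_width=7, slack=4)
Line 10: ['code', 'one'] (min_width=8, slack=3)
Line 11: ['moon', 'in', 'six'] (min_width=11, slack=0)
Line 12: ['low', 'program'] (min_width=11, slack=0)

Answer: message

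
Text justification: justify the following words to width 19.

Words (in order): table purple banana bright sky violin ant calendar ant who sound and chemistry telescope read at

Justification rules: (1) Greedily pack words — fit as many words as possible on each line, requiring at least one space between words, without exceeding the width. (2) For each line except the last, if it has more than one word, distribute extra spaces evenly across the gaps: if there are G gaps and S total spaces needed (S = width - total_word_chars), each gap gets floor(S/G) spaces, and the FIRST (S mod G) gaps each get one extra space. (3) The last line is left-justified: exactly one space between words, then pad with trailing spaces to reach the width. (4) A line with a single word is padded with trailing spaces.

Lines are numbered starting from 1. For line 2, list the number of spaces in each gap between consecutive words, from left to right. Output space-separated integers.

Answer: 2 2

Derivation:
Line 1: ['table', 'purple', 'banana'] (min_width=19, slack=0)
Line 2: ['bright', 'sky', 'violin'] (min_width=17, slack=2)
Line 3: ['ant', 'calendar', 'ant'] (min_width=16, slack=3)
Line 4: ['who', 'sound', 'and'] (min_width=13, slack=6)
Line 5: ['chemistry', 'telescope'] (min_width=19, slack=0)
Line 6: ['read', 'at'] (min_width=7, slack=12)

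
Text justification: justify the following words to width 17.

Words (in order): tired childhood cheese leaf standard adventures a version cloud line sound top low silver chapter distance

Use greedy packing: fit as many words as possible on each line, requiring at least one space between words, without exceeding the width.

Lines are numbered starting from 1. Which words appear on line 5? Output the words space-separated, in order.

Line 1: ['tired', 'childhood'] (min_width=15, slack=2)
Line 2: ['cheese', 'leaf'] (min_width=11, slack=6)
Line 3: ['standard'] (min_width=8, slack=9)
Line 4: ['adventures', 'a'] (min_width=12, slack=5)
Line 5: ['version', 'cloud'] (min_width=13, slack=4)
Line 6: ['line', 'sound', 'top'] (min_width=14, slack=3)
Line 7: ['low', 'silver'] (min_width=10, slack=7)
Line 8: ['chapter', 'distance'] (min_width=16, slack=1)

Answer: version cloud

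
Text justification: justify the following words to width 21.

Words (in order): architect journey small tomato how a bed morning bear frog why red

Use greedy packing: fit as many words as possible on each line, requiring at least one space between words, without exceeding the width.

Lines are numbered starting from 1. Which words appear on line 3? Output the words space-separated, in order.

Line 1: ['architect', 'journey'] (min_width=17, slack=4)
Line 2: ['small', 'tomato', 'how', 'a'] (min_width=18, slack=3)
Line 3: ['bed', 'morning', 'bear', 'frog'] (min_width=21, slack=0)
Line 4: ['why', 'red'] (min_width=7, slack=14)

Answer: bed morning bear frog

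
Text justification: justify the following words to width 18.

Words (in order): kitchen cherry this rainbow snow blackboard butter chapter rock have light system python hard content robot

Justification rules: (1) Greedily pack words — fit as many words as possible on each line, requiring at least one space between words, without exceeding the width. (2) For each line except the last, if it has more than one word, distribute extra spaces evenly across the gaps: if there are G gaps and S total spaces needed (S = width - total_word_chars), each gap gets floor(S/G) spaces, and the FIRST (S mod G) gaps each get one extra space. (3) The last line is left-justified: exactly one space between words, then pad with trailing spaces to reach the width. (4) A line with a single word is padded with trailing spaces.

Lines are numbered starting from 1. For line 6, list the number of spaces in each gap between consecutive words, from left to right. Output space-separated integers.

Line 1: ['kitchen', 'cherry'] (min_width=14, slack=4)
Line 2: ['this', 'rainbow', 'snow'] (min_width=17, slack=1)
Line 3: ['blackboard', 'butter'] (min_width=17, slack=1)
Line 4: ['chapter', 'rock', 'have'] (min_width=17, slack=1)
Line 5: ['light', 'system'] (min_width=12, slack=6)
Line 6: ['python', 'hard'] (min_width=11, slack=7)
Line 7: ['content', 'robot'] (min_width=13, slack=5)

Answer: 8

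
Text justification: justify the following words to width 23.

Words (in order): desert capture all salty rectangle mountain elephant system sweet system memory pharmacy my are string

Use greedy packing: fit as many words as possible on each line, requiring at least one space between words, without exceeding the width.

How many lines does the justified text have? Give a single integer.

Answer: 6

Derivation:
Line 1: ['desert', 'capture', 'all'] (min_width=18, slack=5)
Line 2: ['salty', 'rectangle'] (min_width=15, slack=8)
Line 3: ['mountain', 'elephant'] (min_width=17, slack=6)
Line 4: ['system', 'sweet', 'system'] (min_width=19, slack=4)
Line 5: ['memory', 'pharmacy', 'my', 'are'] (min_width=22, slack=1)
Line 6: ['string'] (min_width=6, slack=17)
Total lines: 6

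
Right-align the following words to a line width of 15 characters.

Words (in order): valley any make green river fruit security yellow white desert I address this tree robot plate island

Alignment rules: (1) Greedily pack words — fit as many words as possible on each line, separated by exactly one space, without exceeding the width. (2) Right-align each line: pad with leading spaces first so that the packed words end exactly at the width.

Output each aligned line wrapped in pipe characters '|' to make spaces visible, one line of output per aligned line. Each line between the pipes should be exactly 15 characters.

Answer: |valley any make|
|    green river|
| fruit security|
|   yellow white|
|       desert I|
|   address this|
|     tree robot|
|   plate island|

Derivation:
Line 1: ['valley', 'any', 'make'] (min_width=15, slack=0)
Line 2: ['green', 'river'] (min_width=11, slack=4)
Line 3: ['fruit', 'security'] (min_width=14, slack=1)
Line 4: ['yellow', 'white'] (min_width=12, slack=3)
Line 5: ['desert', 'I'] (min_width=8, slack=7)
Line 6: ['address', 'this'] (min_width=12, slack=3)
Line 7: ['tree', 'robot'] (min_width=10, slack=5)
Line 8: ['plate', 'island'] (min_width=12, slack=3)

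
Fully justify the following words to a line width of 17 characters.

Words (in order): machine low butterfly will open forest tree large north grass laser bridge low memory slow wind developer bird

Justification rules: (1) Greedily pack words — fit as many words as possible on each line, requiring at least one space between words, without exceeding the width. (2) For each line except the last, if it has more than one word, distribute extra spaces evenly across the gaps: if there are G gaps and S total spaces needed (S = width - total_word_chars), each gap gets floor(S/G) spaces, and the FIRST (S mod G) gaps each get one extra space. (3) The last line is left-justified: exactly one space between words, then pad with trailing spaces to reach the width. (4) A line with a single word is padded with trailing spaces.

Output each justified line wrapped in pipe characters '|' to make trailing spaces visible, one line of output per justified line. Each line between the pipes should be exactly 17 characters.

Answer: |machine       low|
|butterfly    will|
|open  forest tree|
|large north grass|
|laser  bridge low|
|memory  slow wind|
|developer bird   |

Derivation:
Line 1: ['machine', 'low'] (min_width=11, slack=6)
Line 2: ['butterfly', 'will'] (min_width=14, slack=3)
Line 3: ['open', 'forest', 'tree'] (min_width=16, slack=1)
Line 4: ['large', 'north', 'grass'] (min_width=17, slack=0)
Line 5: ['laser', 'bridge', 'low'] (min_width=16, slack=1)
Line 6: ['memory', 'slow', 'wind'] (min_width=16, slack=1)
Line 7: ['developer', 'bird'] (min_width=14, slack=3)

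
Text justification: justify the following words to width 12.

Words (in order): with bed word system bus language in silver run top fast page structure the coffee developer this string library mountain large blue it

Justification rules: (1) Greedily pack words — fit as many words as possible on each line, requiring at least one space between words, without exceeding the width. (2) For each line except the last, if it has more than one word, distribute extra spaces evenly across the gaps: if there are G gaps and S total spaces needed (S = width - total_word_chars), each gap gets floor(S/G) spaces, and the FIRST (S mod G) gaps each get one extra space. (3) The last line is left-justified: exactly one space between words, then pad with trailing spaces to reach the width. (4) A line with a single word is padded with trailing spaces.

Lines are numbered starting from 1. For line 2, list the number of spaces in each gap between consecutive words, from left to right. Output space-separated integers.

Answer: 2

Derivation:
Line 1: ['with', 'bed'] (min_width=8, slack=4)
Line 2: ['word', 'system'] (min_width=11, slack=1)
Line 3: ['bus', 'language'] (min_width=12, slack=0)
Line 4: ['in', 'silver'] (min_width=9, slack=3)
Line 5: ['run', 'top', 'fast'] (min_width=12, slack=0)
Line 6: ['page'] (min_width=4, slack=8)
Line 7: ['structure'] (min_width=9, slack=3)
Line 8: ['the', 'coffee'] (min_width=10, slack=2)
Line 9: ['developer'] (min_width=9, slack=3)
Line 10: ['this', 'string'] (min_width=11, slack=1)
Line 11: ['library'] (min_width=7, slack=5)
Line 12: ['mountain'] (min_width=8, slack=4)
Line 13: ['large', 'blue'] (min_width=10, slack=2)
Line 14: ['it'] (min_width=2, slack=10)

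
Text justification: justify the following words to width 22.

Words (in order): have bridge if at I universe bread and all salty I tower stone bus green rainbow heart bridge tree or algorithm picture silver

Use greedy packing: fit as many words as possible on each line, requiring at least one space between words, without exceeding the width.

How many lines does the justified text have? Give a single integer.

Answer: 7

Derivation:
Line 1: ['have', 'bridge', 'if', 'at', 'I'] (min_width=19, slack=3)
Line 2: ['universe', 'bread', 'and', 'all'] (min_width=22, slack=0)
Line 3: ['salty', 'I', 'tower', 'stone'] (min_width=19, slack=3)
Line 4: ['bus', 'green', 'rainbow'] (min_width=17, slack=5)
Line 5: ['heart', 'bridge', 'tree', 'or'] (min_width=20, slack=2)
Line 6: ['algorithm', 'picture'] (min_width=17, slack=5)
Line 7: ['silver'] (min_width=6, slack=16)
Total lines: 7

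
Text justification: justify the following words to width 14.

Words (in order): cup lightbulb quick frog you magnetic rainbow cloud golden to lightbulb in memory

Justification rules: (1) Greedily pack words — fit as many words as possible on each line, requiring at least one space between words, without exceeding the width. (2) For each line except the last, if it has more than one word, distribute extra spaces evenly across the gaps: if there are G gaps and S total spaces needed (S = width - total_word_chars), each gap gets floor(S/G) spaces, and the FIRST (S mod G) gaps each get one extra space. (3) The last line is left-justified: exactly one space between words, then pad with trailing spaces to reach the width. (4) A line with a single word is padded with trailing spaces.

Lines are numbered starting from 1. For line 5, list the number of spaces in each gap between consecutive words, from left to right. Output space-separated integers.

Answer: 6

Derivation:
Line 1: ['cup', 'lightbulb'] (min_width=13, slack=1)
Line 2: ['quick', 'frog', 'you'] (min_width=14, slack=0)
Line 3: ['magnetic'] (min_width=8, slack=6)
Line 4: ['rainbow', 'cloud'] (min_width=13, slack=1)
Line 5: ['golden', 'to'] (min_width=9, slack=5)
Line 6: ['lightbulb', 'in'] (min_width=12, slack=2)
Line 7: ['memory'] (min_width=6, slack=8)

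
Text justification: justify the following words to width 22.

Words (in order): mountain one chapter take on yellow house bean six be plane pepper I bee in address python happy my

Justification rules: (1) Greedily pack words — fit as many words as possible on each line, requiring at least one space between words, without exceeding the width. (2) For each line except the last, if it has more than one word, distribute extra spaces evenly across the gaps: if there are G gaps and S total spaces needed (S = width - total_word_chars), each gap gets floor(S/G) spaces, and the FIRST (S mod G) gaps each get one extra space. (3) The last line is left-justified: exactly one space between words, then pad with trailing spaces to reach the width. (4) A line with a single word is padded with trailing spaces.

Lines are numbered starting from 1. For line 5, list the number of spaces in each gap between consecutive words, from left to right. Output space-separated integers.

Answer: 2 2

Derivation:
Line 1: ['mountain', 'one', 'chapter'] (min_width=20, slack=2)
Line 2: ['take', 'on', 'yellow', 'house'] (min_width=20, slack=2)
Line 3: ['bean', 'six', 'be', 'plane'] (min_width=17, slack=5)
Line 4: ['pepper', 'I', 'bee', 'in'] (min_width=15, slack=7)
Line 5: ['address', 'python', 'happy'] (min_width=20, slack=2)
Line 6: ['my'] (min_width=2, slack=20)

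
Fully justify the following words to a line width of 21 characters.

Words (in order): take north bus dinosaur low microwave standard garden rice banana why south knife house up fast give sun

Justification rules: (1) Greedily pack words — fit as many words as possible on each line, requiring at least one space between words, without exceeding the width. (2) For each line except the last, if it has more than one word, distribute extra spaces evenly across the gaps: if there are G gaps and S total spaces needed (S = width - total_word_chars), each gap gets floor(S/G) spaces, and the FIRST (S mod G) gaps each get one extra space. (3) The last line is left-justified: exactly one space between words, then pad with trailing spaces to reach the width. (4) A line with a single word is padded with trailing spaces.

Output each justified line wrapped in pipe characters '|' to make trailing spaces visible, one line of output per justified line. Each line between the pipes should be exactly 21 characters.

Answer: |take     north    bus|
|dinosaur          low|
|microwave    standard|
|garden   rice  banana|
|why south knife house|
|up fast give sun     |

Derivation:
Line 1: ['take', 'north', 'bus'] (min_width=14, slack=7)
Line 2: ['dinosaur', 'low'] (min_width=12, slack=9)
Line 3: ['microwave', 'standard'] (min_width=18, slack=3)
Line 4: ['garden', 'rice', 'banana'] (min_width=18, slack=3)
Line 5: ['why', 'south', 'knife', 'house'] (min_width=21, slack=0)
Line 6: ['up', 'fast', 'give', 'sun'] (min_width=16, slack=5)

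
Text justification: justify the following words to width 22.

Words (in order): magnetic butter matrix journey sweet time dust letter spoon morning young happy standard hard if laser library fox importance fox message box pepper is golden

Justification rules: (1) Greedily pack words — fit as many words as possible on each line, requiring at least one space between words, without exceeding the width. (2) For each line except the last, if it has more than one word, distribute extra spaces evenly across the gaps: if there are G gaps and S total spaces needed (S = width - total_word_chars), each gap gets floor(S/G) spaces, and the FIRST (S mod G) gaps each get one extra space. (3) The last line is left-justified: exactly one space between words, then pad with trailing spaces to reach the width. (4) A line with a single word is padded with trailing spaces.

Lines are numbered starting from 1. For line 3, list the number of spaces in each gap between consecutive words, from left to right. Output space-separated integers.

Answer: 4 3

Derivation:
Line 1: ['magnetic', 'butter', 'matrix'] (min_width=22, slack=0)
Line 2: ['journey', 'sweet', 'time'] (min_width=18, slack=4)
Line 3: ['dust', 'letter', 'spoon'] (min_width=17, slack=5)
Line 4: ['morning', 'young', 'happy'] (min_width=19, slack=3)
Line 5: ['standard', 'hard', 'if', 'laser'] (min_width=22, slack=0)
Line 6: ['library', 'fox', 'importance'] (min_width=22, slack=0)
Line 7: ['fox', 'message', 'box', 'pepper'] (min_width=22, slack=0)
Line 8: ['is', 'golden'] (min_width=9, slack=13)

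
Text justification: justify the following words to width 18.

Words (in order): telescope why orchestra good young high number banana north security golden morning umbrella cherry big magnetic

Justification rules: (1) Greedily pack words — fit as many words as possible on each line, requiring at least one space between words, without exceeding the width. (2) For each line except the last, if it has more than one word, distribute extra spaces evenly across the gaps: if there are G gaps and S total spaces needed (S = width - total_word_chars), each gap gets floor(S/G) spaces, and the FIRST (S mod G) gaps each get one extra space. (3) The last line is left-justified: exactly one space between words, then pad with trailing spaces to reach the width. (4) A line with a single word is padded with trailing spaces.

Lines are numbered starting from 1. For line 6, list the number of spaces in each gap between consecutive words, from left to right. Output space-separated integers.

Line 1: ['telescope', 'why'] (min_width=13, slack=5)
Line 2: ['orchestra', 'good'] (min_width=14, slack=4)
Line 3: ['young', 'high', 'number'] (min_width=17, slack=1)
Line 4: ['banana', 'north'] (min_width=12, slack=6)
Line 5: ['security', 'golden'] (min_width=15, slack=3)
Line 6: ['morning', 'umbrella'] (min_width=16, slack=2)
Line 7: ['cherry', 'big'] (min_width=10, slack=8)
Line 8: ['magnetic'] (min_width=8, slack=10)

Answer: 3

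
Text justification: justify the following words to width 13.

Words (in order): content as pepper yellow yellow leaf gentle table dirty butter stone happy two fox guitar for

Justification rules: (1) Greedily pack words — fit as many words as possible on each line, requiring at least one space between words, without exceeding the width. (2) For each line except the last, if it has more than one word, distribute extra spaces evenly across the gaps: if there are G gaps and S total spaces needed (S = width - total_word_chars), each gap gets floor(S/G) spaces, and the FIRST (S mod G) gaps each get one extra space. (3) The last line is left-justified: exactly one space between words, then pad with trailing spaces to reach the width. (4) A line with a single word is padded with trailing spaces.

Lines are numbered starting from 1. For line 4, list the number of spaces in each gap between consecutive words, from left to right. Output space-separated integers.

Line 1: ['content', 'as'] (min_width=10, slack=3)
Line 2: ['pepper', 'yellow'] (min_width=13, slack=0)
Line 3: ['yellow', 'leaf'] (min_width=11, slack=2)
Line 4: ['gentle', 'table'] (min_width=12, slack=1)
Line 5: ['dirty', 'butter'] (min_width=12, slack=1)
Line 6: ['stone', 'happy'] (min_width=11, slack=2)
Line 7: ['two', 'fox'] (min_width=7, slack=6)
Line 8: ['guitar', 'for'] (min_width=10, slack=3)

Answer: 2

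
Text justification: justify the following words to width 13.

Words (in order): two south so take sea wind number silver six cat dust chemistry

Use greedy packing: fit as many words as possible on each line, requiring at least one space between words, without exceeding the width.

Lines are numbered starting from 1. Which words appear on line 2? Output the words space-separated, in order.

Answer: take sea wind

Derivation:
Line 1: ['two', 'south', 'so'] (min_width=12, slack=1)
Line 2: ['take', 'sea', 'wind'] (min_width=13, slack=0)
Line 3: ['number', 'silver'] (min_width=13, slack=0)
Line 4: ['six', 'cat', 'dust'] (min_width=12, slack=1)
Line 5: ['chemistry'] (min_width=9, slack=4)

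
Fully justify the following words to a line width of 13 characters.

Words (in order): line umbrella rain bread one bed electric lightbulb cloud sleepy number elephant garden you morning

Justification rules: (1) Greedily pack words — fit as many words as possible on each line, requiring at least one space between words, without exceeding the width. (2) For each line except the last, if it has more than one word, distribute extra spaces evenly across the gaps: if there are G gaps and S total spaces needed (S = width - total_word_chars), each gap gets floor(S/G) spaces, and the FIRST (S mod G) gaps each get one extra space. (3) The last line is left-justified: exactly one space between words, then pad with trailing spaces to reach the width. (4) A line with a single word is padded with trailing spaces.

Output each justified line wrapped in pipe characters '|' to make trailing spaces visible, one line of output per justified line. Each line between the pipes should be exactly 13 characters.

Line 1: ['line', 'umbrella'] (min_width=13, slack=0)
Line 2: ['rain', 'bread'] (min_width=10, slack=3)
Line 3: ['one', 'bed'] (min_width=7, slack=6)
Line 4: ['electric'] (min_width=8, slack=5)
Line 5: ['lightbulb'] (min_width=9, slack=4)
Line 6: ['cloud', 'sleepy'] (min_width=12, slack=1)
Line 7: ['number'] (min_width=6, slack=7)
Line 8: ['elephant'] (min_width=8, slack=5)
Line 9: ['garden', 'you'] (min_width=10, slack=3)
Line 10: ['morning'] (min_width=7, slack=6)

Answer: |line umbrella|
|rain    bread|
|one       bed|
|electric     |
|lightbulb    |
|cloud  sleepy|
|number       |
|elephant     |
|garden    you|
|morning      |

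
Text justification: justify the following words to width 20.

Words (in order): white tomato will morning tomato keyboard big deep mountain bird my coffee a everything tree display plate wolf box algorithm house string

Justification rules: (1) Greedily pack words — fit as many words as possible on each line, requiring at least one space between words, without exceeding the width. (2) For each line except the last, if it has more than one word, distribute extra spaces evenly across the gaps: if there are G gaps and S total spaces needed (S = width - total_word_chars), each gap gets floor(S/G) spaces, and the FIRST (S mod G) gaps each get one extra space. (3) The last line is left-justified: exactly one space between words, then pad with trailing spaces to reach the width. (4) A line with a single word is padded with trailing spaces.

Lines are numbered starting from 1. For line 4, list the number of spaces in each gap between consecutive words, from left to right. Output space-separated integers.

Answer: 3 3

Derivation:
Line 1: ['white', 'tomato', 'will'] (min_width=17, slack=3)
Line 2: ['morning', 'tomato'] (min_width=14, slack=6)
Line 3: ['keyboard', 'big', 'deep'] (min_width=17, slack=3)
Line 4: ['mountain', 'bird', 'my'] (min_width=16, slack=4)
Line 5: ['coffee', 'a', 'everything'] (min_width=19, slack=1)
Line 6: ['tree', 'display', 'plate'] (min_width=18, slack=2)
Line 7: ['wolf', 'box', 'algorithm'] (min_width=18, slack=2)
Line 8: ['house', 'string'] (min_width=12, slack=8)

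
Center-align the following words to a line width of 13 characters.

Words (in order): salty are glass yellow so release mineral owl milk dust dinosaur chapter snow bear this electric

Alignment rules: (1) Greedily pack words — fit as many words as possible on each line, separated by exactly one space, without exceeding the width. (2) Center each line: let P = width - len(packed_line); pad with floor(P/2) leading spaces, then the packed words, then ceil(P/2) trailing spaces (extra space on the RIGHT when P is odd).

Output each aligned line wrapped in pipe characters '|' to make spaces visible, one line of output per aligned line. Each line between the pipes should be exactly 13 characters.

Line 1: ['salty', 'are'] (min_width=9, slack=4)
Line 2: ['glass', 'yellow'] (min_width=12, slack=1)
Line 3: ['so', 'release'] (min_width=10, slack=3)
Line 4: ['mineral', 'owl'] (min_width=11, slack=2)
Line 5: ['milk', 'dust'] (min_width=9, slack=4)
Line 6: ['dinosaur'] (min_width=8, slack=5)
Line 7: ['chapter', 'snow'] (min_width=12, slack=1)
Line 8: ['bear', 'this'] (min_width=9, slack=4)
Line 9: ['electric'] (min_width=8, slack=5)

Answer: |  salty are  |
|glass yellow |
| so release  |
| mineral owl |
|  milk dust  |
|  dinosaur   |
|chapter snow |
|  bear this  |
|  electric   |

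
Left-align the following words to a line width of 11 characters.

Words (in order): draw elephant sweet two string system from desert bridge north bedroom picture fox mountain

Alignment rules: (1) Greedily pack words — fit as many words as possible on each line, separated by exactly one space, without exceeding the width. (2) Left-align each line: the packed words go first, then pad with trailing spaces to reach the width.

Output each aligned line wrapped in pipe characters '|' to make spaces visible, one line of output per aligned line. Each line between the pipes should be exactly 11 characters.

Line 1: ['draw'] (min_width=4, slack=7)
Line 2: ['elephant'] (min_width=8, slack=3)
Line 3: ['sweet', 'two'] (min_width=9, slack=2)
Line 4: ['string'] (min_width=6, slack=5)
Line 5: ['system', 'from'] (min_width=11, slack=0)
Line 6: ['desert'] (min_width=6, slack=5)
Line 7: ['bridge'] (min_width=6, slack=5)
Line 8: ['north'] (min_width=5, slack=6)
Line 9: ['bedroom'] (min_width=7, slack=4)
Line 10: ['picture', 'fox'] (min_width=11, slack=0)
Line 11: ['mountain'] (min_width=8, slack=3)

Answer: |draw       |
|elephant   |
|sweet two  |
|string     |
|system from|
|desert     |
|bridge     |
|north      |
|bedroom    |
|picture fox|
|mountain   |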